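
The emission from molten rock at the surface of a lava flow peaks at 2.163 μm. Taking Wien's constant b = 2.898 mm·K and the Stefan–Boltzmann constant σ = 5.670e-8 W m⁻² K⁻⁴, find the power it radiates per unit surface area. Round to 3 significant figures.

Wien's law: T = b/λ_max = 2.898×10⁻³/2.163×10⁻⁶ = 1339.81 K.
Then I = σT⁴ = 5.670×10⁻⁸×(1339.81)⁴ = 1.83×10⁵ W/m².

I ≈ 1.83×10⁵ W/m²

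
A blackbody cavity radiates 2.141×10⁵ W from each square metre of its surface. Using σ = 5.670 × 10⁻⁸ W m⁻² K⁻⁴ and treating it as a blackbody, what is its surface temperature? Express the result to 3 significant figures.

T ≈ 1.39×10³ K

I = σT⁴, so T = (I/σ)^(1/4) = (2.141×10⁵/(5.670×10⁻⁸))^(1/4) = 1.39×10³ K.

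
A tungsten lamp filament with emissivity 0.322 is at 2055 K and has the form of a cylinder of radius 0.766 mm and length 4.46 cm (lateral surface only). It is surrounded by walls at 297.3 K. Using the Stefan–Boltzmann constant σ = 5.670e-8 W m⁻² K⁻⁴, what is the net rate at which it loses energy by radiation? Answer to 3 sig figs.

Lateral area A = 2πrL = 2π×7.66×10⁻⁴×0.0446 = 2.14656×10⁻⁴ m².
Net radiated power P_net = εσA(T⁴ − T₀⁴) = 0.322×5.670×10⁻⁸×2.14656×10⁻⁴×(2055⁴ − 297.3⁴).
T⁴ − T₀⁴ = 1.78339×10¹³ − 7.81231×10⁹ = 1.78261×10¹³ K⁴, so P_net = 69.9 W.

Net loss ≈ 69.9 W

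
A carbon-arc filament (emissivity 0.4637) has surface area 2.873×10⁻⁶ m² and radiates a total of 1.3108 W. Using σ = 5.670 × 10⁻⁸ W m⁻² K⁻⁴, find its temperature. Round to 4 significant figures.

T ≈ 2041 K

Area A = 2.873×10⁻⁶ m².
P = εσAT⁴ ⇒ T = (P/(εσA))^(1/4) = (1.3108/(0.4637×5.670×10⁻⁸×2.873×10⁻⁶))^(1/4) = 2041 K.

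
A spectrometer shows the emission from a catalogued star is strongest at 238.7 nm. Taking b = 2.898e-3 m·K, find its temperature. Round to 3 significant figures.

Wien's law gives T = b/λ_max = (2.898×10⁻³ m·K)/(2.387×10⁻⁷ m) = 1.21×10⁴ K.

T ≈ 1.21×10⁴ K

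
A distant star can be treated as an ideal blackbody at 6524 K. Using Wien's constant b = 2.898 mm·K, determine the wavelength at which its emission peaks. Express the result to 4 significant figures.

λ_max ≈ 444.2 nm

Wien's displacement law: λ_max = b/T = (2.898×10⁻³ m·K)/(6524 K) = 4.4421×10⁻⁷ m.
That is 444.2 nm, in the visible range.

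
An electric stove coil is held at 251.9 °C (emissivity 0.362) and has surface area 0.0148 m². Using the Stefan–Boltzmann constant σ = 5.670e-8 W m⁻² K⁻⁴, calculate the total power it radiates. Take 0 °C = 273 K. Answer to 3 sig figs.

P ≈ 23.1 W

T = 251.9 °C + 273 = 524.9 K.
Area A = 0.0148 m².
P = εσAT⁴ = 0.362 × 5.670×10⁻⁸ × 0.0148 × (524.9)⁴ = 23.1 W.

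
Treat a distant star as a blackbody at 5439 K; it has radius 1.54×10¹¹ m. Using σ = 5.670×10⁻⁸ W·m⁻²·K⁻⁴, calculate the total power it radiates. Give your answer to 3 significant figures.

Surface area A = 4πR² = 4π(1.54×10¹¹ m)² = 2.98024×10²³ m².
P = σAT⁴ = 5.670×10⁻⁸ × 2.98024×10²³ × (5439)⁴ = 1.48×10³¹ W.

P ≈ 1.48×10³¹ W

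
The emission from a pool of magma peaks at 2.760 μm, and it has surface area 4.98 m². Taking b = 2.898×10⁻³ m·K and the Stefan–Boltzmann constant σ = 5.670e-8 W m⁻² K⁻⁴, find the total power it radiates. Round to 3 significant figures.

Wien's law: T = b/λ_max = 2.898×10⁻³/2.760×10⁻⁶ = 1050.00 K.
Area A = 4.98 m².
Then P = σAT⁴ = 5.670×10⁻⁸×4.98×(1050.00)⁴ = 3.43×10⁵ W.

P ≈ 3.43×10⁵ W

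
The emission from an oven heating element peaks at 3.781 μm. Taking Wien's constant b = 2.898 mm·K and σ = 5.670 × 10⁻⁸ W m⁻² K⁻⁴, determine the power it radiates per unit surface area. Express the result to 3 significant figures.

I ≈ 1.96×10⁴ W/m²

Wien's law: T = b/λ_max = 2.898×10⁻³/3.781×10⁻⁶ = 766.464 K.
Then I = σT⁴ = 5.670×10⁻⁸×(766.464)⁴ = 1.96×10⁴ W/m².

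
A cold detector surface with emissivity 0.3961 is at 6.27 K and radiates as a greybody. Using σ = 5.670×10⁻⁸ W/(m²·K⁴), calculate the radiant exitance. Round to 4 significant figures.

I ≈ 3.471×10⁻⁵ W/m²

Stefan–Boltzmann: I = εσT⁴ = 0.3961 × 5.670×10⁻⁸ × (6.27)⁴ = 3.471×10⁻⁵ W/m².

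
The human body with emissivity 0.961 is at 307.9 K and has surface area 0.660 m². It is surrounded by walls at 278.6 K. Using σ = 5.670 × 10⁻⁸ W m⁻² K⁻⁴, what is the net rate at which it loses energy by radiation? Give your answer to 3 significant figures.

Area A = 0.660 m².
Net radiated power P_net = εσA(T⁴ − T₀⁴) = 0.961×5.670×10⁻⁸×0.660×(307.9⁴ − 278.6⁴).
T⁴ − T₀⁴ = 8.98750×10⁹ − 6.02455×10⁹ = 2.96295×10⁹ K⁴, so P_net = 107 W.

Net loss ≈ 107 W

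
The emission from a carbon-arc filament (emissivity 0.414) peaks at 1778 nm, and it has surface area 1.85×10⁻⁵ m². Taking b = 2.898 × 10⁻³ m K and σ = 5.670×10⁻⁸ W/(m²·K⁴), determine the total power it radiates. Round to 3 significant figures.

P ≈ 3.06 W

Wien's law: T = b/λ_max = 2.898×10⁻³/1.778×10⁻⁶ = 1629.92 K.
Area A = 1.85×10⁻⁵ m².
Then P = εσAT⁴ = 0.414×5.670×10⁻⁸×1.85×10⁻⁵×(1629.92)⁴ = 3.06 W.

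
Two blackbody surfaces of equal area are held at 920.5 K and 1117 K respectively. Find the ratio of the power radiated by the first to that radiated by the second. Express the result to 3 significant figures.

With equal areas, P₁/P₂ = (T₁/T₂)⁴ = (920.5/1117)⁴ = 0.461.

P₁/P₂ ≈ 0.461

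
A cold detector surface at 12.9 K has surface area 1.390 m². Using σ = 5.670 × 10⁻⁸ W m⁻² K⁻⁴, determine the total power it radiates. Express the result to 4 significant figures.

P ≈ 2.183×10⁻³ W

Area A = 1.390 m².
P = σAT⁴ = 5.670×10⁻⁸ × 1.390 × (12.9)⁴ = 2.183×10⁻³ W.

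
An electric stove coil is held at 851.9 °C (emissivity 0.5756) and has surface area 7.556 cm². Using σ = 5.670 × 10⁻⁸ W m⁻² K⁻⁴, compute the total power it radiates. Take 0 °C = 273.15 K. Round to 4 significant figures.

P ≈ 39.51 W

T = 851.9 °C + 273.15 = 1125.05 K.
Area A = 7.556 cm² = 7.556×10⁻⁴ m².
P = εσAT⁴ = 0.5756 × 5.670×10⁻⁸ × 7.556×10⁻⁴ × (1125.05)⁴ = 39.51 W.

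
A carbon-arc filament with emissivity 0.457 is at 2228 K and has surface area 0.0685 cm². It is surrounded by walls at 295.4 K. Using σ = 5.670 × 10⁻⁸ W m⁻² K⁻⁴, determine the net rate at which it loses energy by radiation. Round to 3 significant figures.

Area A = 0.0685 cm² = 6.85×10⁻⁶ m².
Net radiated power P_net = εσA(T⁴ − T₀⁴) = 0.457×5.670×10⁻⁸×6.85×10⁻⁶×(2228⁴ − 295.4⁴).
T⁴ − T₀⁴ = 2.46411×10¹³ − 7.61451×10⁹ = 2.46335×10¹³ K⁴, so P_net = 4.37 W.

Net loss ≈ 4.37 W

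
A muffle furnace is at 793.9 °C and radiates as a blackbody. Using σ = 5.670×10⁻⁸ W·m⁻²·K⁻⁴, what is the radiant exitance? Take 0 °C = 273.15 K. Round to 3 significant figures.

I ≈ 7.35×10⁴ W/m²

T = 793.9 °C + 273.15 = 1067.05 K.
Stefan–Boltzmann: I = σT⁴ = 5.670×10⁻⁸ × (1067.05)⁴ = 7.35×10⁴ W/m².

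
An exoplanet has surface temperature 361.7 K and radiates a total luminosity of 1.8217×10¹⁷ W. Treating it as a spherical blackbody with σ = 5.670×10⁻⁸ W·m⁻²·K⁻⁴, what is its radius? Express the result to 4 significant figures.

L = 4πR²σT⁴ ⇒ R = √(L/(4πσT⁴)).
σT⁴ = 970.459 W/m², so R = √(1.8217×10¹⁷/(4π×970.459)) = 3.865×10⁶ m.

R ≈ 3.865×10⁶ m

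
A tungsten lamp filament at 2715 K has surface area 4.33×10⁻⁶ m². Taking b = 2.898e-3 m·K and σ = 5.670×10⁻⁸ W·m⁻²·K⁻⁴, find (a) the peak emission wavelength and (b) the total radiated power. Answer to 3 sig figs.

(a) λ_max = b/T = 2.898×10⁻³/2715 = 1.067×10⁻⁶ m = 1.07×10³ nm.
Area A = 4.33×10⁻⁶ m².
(b) P = σAT⁴ = 5.670×10⁻⁸×4.33×10⁻⁶×(2715)⁴ = 13.3 W.

λ_max ≈ 1.07×10³ nm; P ≈ 13.3 W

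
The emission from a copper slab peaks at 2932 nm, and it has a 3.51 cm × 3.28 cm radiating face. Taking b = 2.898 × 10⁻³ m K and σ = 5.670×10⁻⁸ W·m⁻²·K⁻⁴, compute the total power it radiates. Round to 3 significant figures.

Wien's law: T = b/λ_max = 2.898×10⁻³/2.932×10⁻⁶ = 988.404 K.
Area A = 0.0351 × 0.0328 = 1.15128×10⁻³ m².
Then P = σAT⁴ = 5.670×10⁻⁸×1.15128×10⁻³×(988.404)⁴ = 62.3 W.

P ≈ 62.3 W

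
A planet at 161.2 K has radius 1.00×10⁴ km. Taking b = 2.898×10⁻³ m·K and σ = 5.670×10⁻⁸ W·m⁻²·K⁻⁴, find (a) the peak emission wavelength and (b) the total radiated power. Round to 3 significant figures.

(a) λ_max = b/T = 2.898×10⁻³/161.2 = 1.798×10⁻⁵ m = 18.0 μm.
Surface area A = 4πR² = 4π(1.00×10⁷ m)² = 1.25664×10¹⁵ m².
(b) P = σAT⁴ = 5.670×10⁻⁸×1.25664×10¹⁵×(161.2)⁴ = 4.81×10¹⁶ W.

λ_max ≈ 18.0 μm; P ≈ 4.81×10¹⁶ W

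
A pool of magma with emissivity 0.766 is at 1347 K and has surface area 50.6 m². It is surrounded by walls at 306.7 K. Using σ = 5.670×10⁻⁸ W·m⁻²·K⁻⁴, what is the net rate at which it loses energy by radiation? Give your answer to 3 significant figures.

Net loss ≈ 7.22×10⁶ W

Area A = 50.6 m².
Net radiated power P_net = εσA(T⁴ − T₀⁴) = 0.766×5.670×10⁻⁸×50.6×(1347⁴ − 306.7⁴).
T⁴ − T₀⁴ = 3.29208×10¹² − 8.84820×10⁹ = 3.28323×10¹² K⁴, so P_net = 7.22×10⁶ W.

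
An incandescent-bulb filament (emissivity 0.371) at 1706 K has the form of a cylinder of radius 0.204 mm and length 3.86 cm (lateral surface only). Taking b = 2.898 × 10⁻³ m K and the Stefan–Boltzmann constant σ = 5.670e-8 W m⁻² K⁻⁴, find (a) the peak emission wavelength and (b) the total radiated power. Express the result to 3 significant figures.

(a) λ_max = b/T = 2.898×10⁻³/1706 = 1.699×10⁻⁶ m = 1.70 μm.
Lateral area A = 2πrL = 2π×2.04×10⁻⁴×0.0386 = 4.94763×10⁻⁵ m².
(b) P = εσAT⁴ = 0.371×5.670×10⁻⁸×4.94763×10⁻⁵×(1706)⁴ = 8.82 W.

λ_max ≈ 1.70 μm; P ≈ 8.82 W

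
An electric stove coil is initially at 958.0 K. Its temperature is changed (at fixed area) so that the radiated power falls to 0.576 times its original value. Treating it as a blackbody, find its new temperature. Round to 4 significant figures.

P ∝ T⁴, so T₂/T₁ = (P₂/P₁)^(1/4) = (0.576)^(1/4) = 0.871175.
T₂ = 958.0 × 0.871175 = 834.6 K.

T₂ ≈ 834.6 K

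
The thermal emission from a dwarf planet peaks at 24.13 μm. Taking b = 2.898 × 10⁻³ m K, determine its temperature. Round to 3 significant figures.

Wien's law gives T = b/λ_max = (2.898×10⁻³ m·K)/(2.413×10⁻⁵ m) = 120 K.

T ≈ 120 K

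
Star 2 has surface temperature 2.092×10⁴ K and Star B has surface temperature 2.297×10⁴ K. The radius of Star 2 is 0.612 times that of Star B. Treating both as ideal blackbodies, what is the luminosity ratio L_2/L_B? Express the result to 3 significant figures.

L_2/L_B ≈ 0.258

L ∝ R²T⁴, so L_2/L_B = (R_2/R_B)²(T_2/T_B)⁴ = (0.612)² × (2.092×10⁴/2.297×10⁴)⁴ = 0.374544 × 0.688023 = 0.258.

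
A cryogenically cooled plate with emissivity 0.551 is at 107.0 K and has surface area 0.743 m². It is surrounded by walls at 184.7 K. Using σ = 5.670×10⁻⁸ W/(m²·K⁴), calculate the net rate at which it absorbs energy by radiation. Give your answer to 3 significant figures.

Net gain ≈ 24.0 W

Area A = 0.743 m².
Net radiated power P_net = εσA(T⁴ − T₀⁴) = 0.551×5.670×10⁻⁸×0.743×(107.0⁴ − 184.7⁴).
T⁴ − T₀⁴ = 1.31080×10⁸ − 1.16377×10⁹ = -1.03269×10⁹ K⁴, so P_net = -24.0 W — negative, meaning a net gain of 24.0 W.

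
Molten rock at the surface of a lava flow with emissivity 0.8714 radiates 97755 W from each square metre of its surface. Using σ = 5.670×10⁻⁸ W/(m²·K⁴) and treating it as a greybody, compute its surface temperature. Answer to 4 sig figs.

I = εσT⁴, so T = (I/εσ)^(1/4) = (97755/(0.8714×5.670×10⁻⁸))^(1/4) = 1186 K.

T ≈ 1186 K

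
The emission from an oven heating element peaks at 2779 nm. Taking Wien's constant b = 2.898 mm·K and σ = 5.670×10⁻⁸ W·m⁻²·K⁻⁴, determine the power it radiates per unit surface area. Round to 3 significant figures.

Wien's law: T = b/λ_max = 2.898×10⁻³/2.779×10⁻⁶ = 1042.82 K.
Then I = σT⁴ = 5.670×10⁻⁸×(1042.82)⁴ = 6.71×10⁴ W/m².

I ≈ 6.71×10⁴ W/m²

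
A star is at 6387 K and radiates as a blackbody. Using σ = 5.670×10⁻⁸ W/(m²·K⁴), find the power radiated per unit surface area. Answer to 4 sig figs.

I ≈ 9.436×10⁷ W/m²

Stefan–Boltzmann: I = σT⁴ = 5.670×10⁻⁸ × (6387)⁴ = 9.436×10⁷ W/m².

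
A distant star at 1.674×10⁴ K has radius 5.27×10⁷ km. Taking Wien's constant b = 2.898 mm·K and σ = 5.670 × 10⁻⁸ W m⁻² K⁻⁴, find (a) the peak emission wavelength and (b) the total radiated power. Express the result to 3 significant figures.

λ_max ≈ 173 nm; P ≈ 1.55×10³² W

(a) λ_max = b/T = 2.898×10⁻³/1.674×10⁴ = 1.731×10⁻⁷ m = 173 nm.
Surface area A = 4πR² = 4π(5.27×10¹⁰ m)² = 3.49005×10²² m².
(b) P = σAT⁴ = 5.670×10⁻⁸×3.49005×10²²×(1.674×10⁴)⁴ = 1.55×10³² W.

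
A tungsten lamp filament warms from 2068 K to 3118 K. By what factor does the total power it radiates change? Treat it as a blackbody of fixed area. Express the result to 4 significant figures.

P₂/P₁ ≈ 5.168

P ∝ T⁴, so P₂/P₁ = (T₂/T₁)⁴ = (3118/2068)⁴ = (1.50774)⁴ = 5.168.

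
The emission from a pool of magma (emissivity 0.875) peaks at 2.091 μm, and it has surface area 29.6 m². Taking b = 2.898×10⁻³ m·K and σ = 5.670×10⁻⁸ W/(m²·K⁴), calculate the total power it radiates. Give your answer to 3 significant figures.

P ≈ 5.42×10⁶ W

Wien's law: T = b/λ_max = 2.898×10⁻³/2.091×10⁻⁶ = 1385.94 K.
Area A = 29.6 m².
Then P = εσAT⁴ = 0.875×5.670×10⁻⁸×29.6×(1385.94)⁴ = 5.42×10⁶ W.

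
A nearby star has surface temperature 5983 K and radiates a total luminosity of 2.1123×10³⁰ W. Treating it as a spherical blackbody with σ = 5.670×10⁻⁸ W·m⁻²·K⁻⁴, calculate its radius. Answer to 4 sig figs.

L = 4πR²σT⁴ ⇒ R = √(L/(4πσT⁴)).
σT⁴ = 7.26539×10⁷ W/m², so R = √(2.1123×10³⁰/(4π×7.26539×10⁷)) = 4.810×10¹⁰ m.

R ≈ 4.810×10¹⁰ m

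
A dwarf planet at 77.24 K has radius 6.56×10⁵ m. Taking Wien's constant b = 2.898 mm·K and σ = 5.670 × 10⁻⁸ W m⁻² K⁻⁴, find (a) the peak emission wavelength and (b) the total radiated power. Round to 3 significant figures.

λ_max ≈ 37.5 μm; P ≈ 1.09×10¹³ W

(a) λ_max = b/T = 2.898×10⁻³/77.24 = 3.752×10⁻⁵ m = 37.5 μm.
Surface area A = 4πR² = 4π(6.56×10⁵ m)² = 5.40776×10¹² m².
(b) P = σAT⁴ = 5.670×10⁻⁸×5.40776×10¹²×(77.24)⁴ = 1.09×10¹³ W.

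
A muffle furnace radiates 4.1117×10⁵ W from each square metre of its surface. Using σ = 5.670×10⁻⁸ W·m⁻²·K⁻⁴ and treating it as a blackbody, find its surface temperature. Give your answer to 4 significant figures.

I = σT⁴, so T = (I/σ)^(1/4) = (4.1117×10⁵/(5.670×10⁻⁸))^(1/4) = 1641 K.

T ≈ 1641 K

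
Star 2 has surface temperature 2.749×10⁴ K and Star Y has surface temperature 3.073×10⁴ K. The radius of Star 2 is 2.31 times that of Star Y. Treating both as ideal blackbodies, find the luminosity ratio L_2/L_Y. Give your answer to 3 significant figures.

L_2/L_Y ≈ 3.42

L ∝ R²T⁴, so L_2/L_Y = (R_2/R_Y)²(T_2/T_Y)⁴ = (2.31)² × (2.749×10⁴/3.073×10⁴)⁴ = 5.3361 × 0.640396 = 3.42.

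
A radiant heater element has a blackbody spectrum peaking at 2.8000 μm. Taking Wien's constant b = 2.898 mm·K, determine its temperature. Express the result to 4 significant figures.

T ≈ 1035 K

Wien's law gives T = b/λ_max = (2.898×10⁻³ m·K)/(2.8000×10⁻⁶ m) = 1035 K.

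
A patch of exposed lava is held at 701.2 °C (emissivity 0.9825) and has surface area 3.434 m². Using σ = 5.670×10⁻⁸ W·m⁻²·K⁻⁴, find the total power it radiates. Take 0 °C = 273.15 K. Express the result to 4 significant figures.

T = 701.2 °C + 273.15 = 974.35 K.
Area A = 3.434 m².
P = εσAT⁴ = 0.9825 × 5.670×10⁻⁸ × 3.434 × (974.35)⁴ = 1.724×10⁵ W.

P ≈ 1.724×10⁵ W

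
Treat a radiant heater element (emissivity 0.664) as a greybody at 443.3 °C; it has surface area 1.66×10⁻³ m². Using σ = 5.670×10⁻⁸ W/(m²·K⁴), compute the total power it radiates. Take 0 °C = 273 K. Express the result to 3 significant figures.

P ≈ 16.5 W

T = 443.3 °C + 273 = 716.3 K.
Area A = 1.66×10⁻³ m².
P = εσAT⁴ = 0.664 × 5.670×10⁻⁸ × 1.66×10⁻³ × (716.3)⁴ = 16.5 W.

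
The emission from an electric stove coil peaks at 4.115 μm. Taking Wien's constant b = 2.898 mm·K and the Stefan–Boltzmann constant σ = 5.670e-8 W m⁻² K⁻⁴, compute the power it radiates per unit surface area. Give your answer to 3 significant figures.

Wien's law: T = b/λ_max = 2.898×10⁻³/4.115×10⁻⁶ = 704.253 K.
Then I = σT⁴ = 5.670×10⁻⁸×(704.253)⁴ = 1.39×10⁴ W/m².

I ≈ 1.39×10⁴ W/m²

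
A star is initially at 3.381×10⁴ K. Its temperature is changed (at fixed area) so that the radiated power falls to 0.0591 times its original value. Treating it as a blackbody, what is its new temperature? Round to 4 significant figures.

T₂ ≈ 1.667×10⁴ K

P ∝ T⁴, so T₂/T₁ = (P₂/P₁)^(1/4) = (0.0591)^(1/4) = 0.493057.
T₂ = 3.381×10⁴ × 0.493057 = 1.667×10⁴ K.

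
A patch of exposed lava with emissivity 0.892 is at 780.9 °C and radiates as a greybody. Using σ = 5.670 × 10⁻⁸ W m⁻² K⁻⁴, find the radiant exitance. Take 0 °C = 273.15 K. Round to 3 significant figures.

I ≈ 6.24×10⁴ W/m²

T = 780.9 °C + 273.15 = 1054.05 K.
Stefan–Boltzmann: I = εσT⁴ = 0.892 × 5.670×10⁻⁸ × (1054.05)⁴ = 6.24×10⁴ W/m².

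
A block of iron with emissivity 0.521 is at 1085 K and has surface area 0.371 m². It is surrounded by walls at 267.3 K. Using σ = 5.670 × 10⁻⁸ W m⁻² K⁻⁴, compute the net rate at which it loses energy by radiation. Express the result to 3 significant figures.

Area A = 0.371 m².
Net radiated power P_net = εσA(T⁴ − T₀⁴) = 0.521×5.670×10⁻⁸×0.371×(1085⁴ − 267.3⁴).
T⁴ − T₀⁴ = 1.38586×10¹² − 5.10500×10⁹ = 1.38076×10¹² K⁴, so P_net = 1.51×10⁴ W.

Net loss ≈ 1.51×10⁴ W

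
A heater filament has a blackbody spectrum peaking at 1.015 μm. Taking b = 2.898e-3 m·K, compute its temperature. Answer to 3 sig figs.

Wien's law gives T = b/λ_max = (2.898×10⁻³ m·K)/(1.015×10⁻⁶ m) = 2.86×10³ K.

T ≈ 2.86×10³ K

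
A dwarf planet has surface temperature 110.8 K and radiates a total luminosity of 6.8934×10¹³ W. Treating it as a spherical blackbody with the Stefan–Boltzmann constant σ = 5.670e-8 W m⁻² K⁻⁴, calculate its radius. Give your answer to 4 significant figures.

L = 4πR²σT⁴ ⇒ R = √(L/(4πσT⁴)).
σT⁴ = 8.54559 W/m², so R = √(6.8934×10¹³/(4π×8.54559)) = 8.012×10⁵ m.

R ≈ 8.012×10⁵ m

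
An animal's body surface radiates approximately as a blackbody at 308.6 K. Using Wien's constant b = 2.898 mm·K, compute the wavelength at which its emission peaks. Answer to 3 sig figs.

λ_max ≈ 9.39 μm

Wien's displacement law: λ_max = b/T = (2.898×10⁻³ m·K)/(308.6 K) = 9.391×10⁻⁶ m.
That is 9.39 μm, in the infrared range.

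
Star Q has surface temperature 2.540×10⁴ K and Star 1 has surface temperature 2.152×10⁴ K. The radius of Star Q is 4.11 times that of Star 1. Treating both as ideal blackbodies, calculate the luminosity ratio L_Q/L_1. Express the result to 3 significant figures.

L ∝ R²T⁴, so L_Q/L_1 = (R_Q/R_1)²(T_Q/T_1)⁴ = (4.11)² × (2.540×10⁴/2.152×10⁴)⁴ = 16.8921 × 1.94073 = 32.8.

L_Q/L_1 ≈ 32.8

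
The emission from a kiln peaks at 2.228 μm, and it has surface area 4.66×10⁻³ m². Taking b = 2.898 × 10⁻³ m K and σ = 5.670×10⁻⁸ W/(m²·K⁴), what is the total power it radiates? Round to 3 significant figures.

P ≈ 756 W

Wien's law: T = b/λ_max = 2.898×10⁻³/2.228×10⁻⁶ = 1300.72 K.
Area A = 4.66×10⁻³ m².
Then P = σAT⁴ = 5.670×10⁻⁸×4.66×10⁻³×(1300.72)⁴ = 756 W.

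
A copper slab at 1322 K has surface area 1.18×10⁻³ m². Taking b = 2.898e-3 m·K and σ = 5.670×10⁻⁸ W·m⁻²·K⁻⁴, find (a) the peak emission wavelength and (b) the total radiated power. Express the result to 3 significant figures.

(a) λ_max = b/T = 2.898×10⁻³/1322 = 2.192×10⁻⁶ m = 2.19 μm.
Area A = 1.18×10⁻³ m².
(b) P = σAT⁴ = 5.670×10⁻⁸×1.18×10⁻³×(1322)⁴ = 204 W.

λ_max ≈ 2.19 μm; P ≈ 204 W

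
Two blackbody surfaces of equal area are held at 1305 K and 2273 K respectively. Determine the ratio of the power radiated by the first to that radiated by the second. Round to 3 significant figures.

P₁/P₂ ≈ 0.109

With equal areas, P₁/P₂ = (T₁/T₂)⁴ = (1305/2273)⁴ = 0.109.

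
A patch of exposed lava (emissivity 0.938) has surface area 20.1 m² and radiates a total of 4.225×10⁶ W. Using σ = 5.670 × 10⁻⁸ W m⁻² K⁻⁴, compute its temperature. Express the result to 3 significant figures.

Area A = 20.1 m².
P = εσAT⁴ ⇒ T = (P/(εσA))^(1/4) = (4.225×10⁶/(0.938×5.670×10⁻⁸×20.1))^(1/4) = 1.41×10³ K.

T ≈ 1.41×10³ K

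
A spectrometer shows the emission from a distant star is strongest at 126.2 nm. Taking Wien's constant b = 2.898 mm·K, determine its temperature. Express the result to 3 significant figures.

T ≈ 2.30×10⁴ K

Wien's law gives T = b/λ_max = (2.898×10⁻³ m·K)/(1.262×10⁻⁷ m) = 2.30×10⁴ K.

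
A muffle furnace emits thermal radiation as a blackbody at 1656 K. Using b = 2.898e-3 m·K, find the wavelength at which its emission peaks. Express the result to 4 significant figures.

λ_max ≈ 1.750 μm

Wien's displacement law: λ_max = b/T = (2.898×10⁻³ m·K)/(1656 K) = 1.7500×10⁻⁶ m.
That is 1.750 μm, in the infrared range.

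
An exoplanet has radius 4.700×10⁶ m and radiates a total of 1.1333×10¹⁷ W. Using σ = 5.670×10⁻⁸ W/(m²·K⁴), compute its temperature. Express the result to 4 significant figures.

Surface area A = 4πR² = 4π(4.700×10⁶ m)² = 2.77591×10¹⁴ m².
P = σAT⁴ ⇒ T = (P/(σA))^(1/4) = (1.1333×10¹⁷/(5.670×10⁻⁸×2.77591×10¹⁴))^(1/4) = 291.3 K.

T ≈ 291.3 K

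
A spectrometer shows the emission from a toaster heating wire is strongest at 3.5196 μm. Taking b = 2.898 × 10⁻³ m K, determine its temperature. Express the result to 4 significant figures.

T ≈ 823.4 K

Wien's law gives T = b/λ_max = (2.898×10⁻³ m·K)/(3.5196×10⁻⁶ m) = 823.4 K.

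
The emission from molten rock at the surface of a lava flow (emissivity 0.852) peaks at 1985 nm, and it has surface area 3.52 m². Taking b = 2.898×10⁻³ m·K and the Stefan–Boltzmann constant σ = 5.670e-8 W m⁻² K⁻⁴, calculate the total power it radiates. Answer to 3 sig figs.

Wien's law: T = b/λ_max = 2.898×10⁻³/1.985×10⁻⁶ = 1459.95 K.
Area A = 3.52 m².
Then P = εσAT⁴ = 0.852×5.670×10⁻⁸×3.52×(1459.95)⁴ = 7.73×10⁵ W.

P ≈ 7.73×10⁵ W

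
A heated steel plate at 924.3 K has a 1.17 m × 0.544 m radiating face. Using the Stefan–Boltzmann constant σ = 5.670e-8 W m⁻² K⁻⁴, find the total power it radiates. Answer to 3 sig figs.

P ≈ 2.63×10⁴ W

Area A = 1.17 × 0.544 = 0.63648 m².
P = σAT⁴ = 5.670×10⁻⁸ × 0.63648 × (924.3)⁴ = 2.63×10⁴ W.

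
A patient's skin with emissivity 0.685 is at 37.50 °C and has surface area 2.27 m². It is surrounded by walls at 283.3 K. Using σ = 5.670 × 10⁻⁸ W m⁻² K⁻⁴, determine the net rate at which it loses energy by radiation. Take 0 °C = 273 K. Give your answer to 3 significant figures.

Net loss ≈ 252 W

T = 37.50 °C + 273 = 310.50 K.
Area A = 2.27 m².
Net radiated power P_net = εσA(T⁴ − T₀⁴) = 0.685×5.670×10⁻⁸×2.27×(310.50⁴ − 283.3⁴).
T⁴ − T₀⁴ = 9.29494×10⁹ − 6.44149×10⁹ = 2.85345×10⁹ K⁴, so P_net = 252 W.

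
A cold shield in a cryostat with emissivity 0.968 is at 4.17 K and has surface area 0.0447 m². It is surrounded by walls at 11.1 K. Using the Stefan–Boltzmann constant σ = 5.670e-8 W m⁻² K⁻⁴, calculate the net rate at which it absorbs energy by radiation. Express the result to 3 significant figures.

Net gain ≈ 3.65×10⁻⁵ W

Area A = 0.0447 m².
Net radiated power P_net = εσA(T⁴ − T₀⁴) = 0.968×5.670×10⁻⁸×0.0447×(4.17⁴ − 11.1⁴).
T⁴ − T₀⁴ = 302.374 − 15180.7 = -14878.3 K⁴, so P_net = -3.65×10⁻⁵ W — negative, meaning a net gain of 3.65×10⁻⁵ W.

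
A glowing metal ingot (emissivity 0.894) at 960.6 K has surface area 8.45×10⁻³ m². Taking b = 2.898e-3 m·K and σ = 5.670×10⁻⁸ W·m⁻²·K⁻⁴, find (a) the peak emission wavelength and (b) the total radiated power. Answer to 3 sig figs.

λ_max ≈ 3.02 μm; P ≈ 365 W

(a) λ_max = b/T = 2.898×10⁻³/960.6 = 3.017×10⁻⁶ m = 3.02 μm.
Area A = 8.45×10⁻³ m².
(b) P = εσAT⁴ = 0.894×5.670×10⁻⁸×8.45×10⁻³×(960.6)⁴ = 365 W.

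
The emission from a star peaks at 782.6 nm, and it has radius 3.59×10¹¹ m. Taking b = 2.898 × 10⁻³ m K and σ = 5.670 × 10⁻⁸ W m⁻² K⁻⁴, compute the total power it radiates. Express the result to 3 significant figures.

Wien's law: T = b/λ_max = 2.898×10⁻³/7.826×10⁻⁷ = 3703.04 K.
Surface area A = 4πR² = 4π(3.59×10¹¹ m)² = 1.61957×10²⁴ m².
Then P = σAT⁴ = 5.670×10⁻⁸×1.61957×10²⁴×(3703.04)⁴ = 1.73×10³¹ W.

P ≈ 1.73×10³¹ W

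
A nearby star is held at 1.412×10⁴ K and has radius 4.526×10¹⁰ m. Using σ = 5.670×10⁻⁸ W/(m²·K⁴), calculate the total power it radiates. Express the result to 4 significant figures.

P ≈ 5.802×10³¹ W

Surface area A = 4πR² = 4π(4.526×10¹⁰ m)² = 2.57418×10²² m².
P = σAT⁴ = 5.670×10⁻⁸ × 2.57418×10²² × (1.412×10⁴)⁴ = 5.802×10³¹ W.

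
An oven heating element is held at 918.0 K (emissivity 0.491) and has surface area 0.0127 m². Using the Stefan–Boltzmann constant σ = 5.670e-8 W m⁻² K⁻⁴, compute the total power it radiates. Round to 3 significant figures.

P ≈ 251 W

Area A = 0.0127 m².
P = εσAT⁴ = 0.491 × 5.670×10⁻⁸ × 0.0127 × (918.0)⁴ = 251 W.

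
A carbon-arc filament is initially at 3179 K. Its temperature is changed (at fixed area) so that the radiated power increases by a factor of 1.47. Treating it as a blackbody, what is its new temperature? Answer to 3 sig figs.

P ∝ T⁴, so T₂/T₁ = (P₂/P₁)^(1/4) = (1.47)^(1/4) = 1.10111.
T₂ = 3179 × 1.10111 = 3.50×10³ K.

T₂ ≈ 3.50×10³ K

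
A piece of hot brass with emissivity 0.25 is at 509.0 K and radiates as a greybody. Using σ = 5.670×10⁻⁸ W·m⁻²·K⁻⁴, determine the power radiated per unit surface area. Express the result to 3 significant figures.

I ≈ 951 W/m²

Stefan–Boltzmann: I = εσT⁴ = 0.25 × 5.670×10⁻⁸ × (509.0)⁴ = 951 W/m².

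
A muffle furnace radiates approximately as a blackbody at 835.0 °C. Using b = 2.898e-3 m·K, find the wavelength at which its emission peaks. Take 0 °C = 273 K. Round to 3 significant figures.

T = 835.0 °C + 273 = 1108.0 K.
Wien's displacement law: λ_max = b/T = (2.898×10⁻³ m·K)/(1108.0 K) = 2.616×10⁻⁶ m.
That is 2.62 μm, in the infrared range.

λ_max ≈ 2.62 μm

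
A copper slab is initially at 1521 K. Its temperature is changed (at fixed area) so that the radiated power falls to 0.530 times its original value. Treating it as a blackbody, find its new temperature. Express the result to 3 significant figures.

T₂ ≈ 1.30×10³ K

P ∝ T⁴, so T₂/T₁ = (P₂/P₁)^(1/4) = (0.530)^(1/4) = 0.853236.
T₂ = 1521 × 0.853236 = 1.30×10³ K.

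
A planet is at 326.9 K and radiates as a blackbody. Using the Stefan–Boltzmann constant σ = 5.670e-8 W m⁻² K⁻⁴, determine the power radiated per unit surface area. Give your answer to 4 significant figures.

I ≈ 647.5 W/m²

Stefan–Boltzmann: I = σT⁴ = 5.670×10⁻⁸ × (326.9)⁴ = 647.5 W/m².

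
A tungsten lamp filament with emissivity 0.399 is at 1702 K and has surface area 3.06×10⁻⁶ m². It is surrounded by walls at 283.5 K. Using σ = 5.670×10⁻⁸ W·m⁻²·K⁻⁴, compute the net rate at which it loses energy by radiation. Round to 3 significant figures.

Area A = 3.06×10⁻⁶ m².
Net radiated power P_net = εσA(T⁴ − T₀⁴) = 0.399×5.670×10⁻⁸×3.06×10⁻⁶×(1702⁴ − 283.5⁴).
T⁴ − T₀⁴ = 8.39147×10¹² − 6.45970×10⁹ = 8.38501×10¹² K⁴, so P_net = 0.580 W.

Net loss ≈ 0.580 W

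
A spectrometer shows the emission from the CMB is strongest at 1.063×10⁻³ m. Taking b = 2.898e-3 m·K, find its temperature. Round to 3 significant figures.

Wien's law gives T = b/λ_max = (2.898×10⁻³ m·K)/(1.063×10⁻³ m) = 2.73 K.

T ≈ 2.73 K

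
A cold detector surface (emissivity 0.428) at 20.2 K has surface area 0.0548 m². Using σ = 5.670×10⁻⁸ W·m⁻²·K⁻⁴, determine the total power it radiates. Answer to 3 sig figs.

P ≈ 2.21×10⁻⁴ W

Area A = 0.0548 m².
P = εσAT⁴ = 0.428 × 5.670×10⁻⁸ × 0.0548 × (20.2)⁴ = 2.21×10⁻⁴ W.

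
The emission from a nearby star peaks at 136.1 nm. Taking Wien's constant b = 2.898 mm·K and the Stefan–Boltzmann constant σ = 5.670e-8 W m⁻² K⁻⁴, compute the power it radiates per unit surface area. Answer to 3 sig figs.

Wien's law: T = b/λ_max = 2.898×10⁻³/1.361×10⁻⁷ = 21293.2 K.
Then I = σT⁴ = 5.670×10⁻⁸×(21293.2)⁴ = 1.17×10¹⁰ W/m².

I ≈ 1.17×10¹⁰ W/m²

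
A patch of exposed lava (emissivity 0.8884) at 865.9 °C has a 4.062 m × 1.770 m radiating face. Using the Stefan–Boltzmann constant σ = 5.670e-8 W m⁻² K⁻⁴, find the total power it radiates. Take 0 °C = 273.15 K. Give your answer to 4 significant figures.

T = 865.9 °C + 273.15 = 1139.05 K.
Area A = 4.062 × 1.770 = 7.18974 m².
P = εσAT⁴ = 0.8884 × 5.670×10⁻⁸ × 7.18974 × (1139.05)⁴ = 6.096×10⁵ W.

P ≈ 6.096×10⁵ W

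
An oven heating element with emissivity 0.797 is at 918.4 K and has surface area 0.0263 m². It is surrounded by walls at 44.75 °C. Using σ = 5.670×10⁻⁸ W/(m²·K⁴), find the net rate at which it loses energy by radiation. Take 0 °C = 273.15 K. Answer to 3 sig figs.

Surroundings: T = 44.75 °C + 273.15 = 317.90 K.
Area A = 0.0263 m².
Net radiated power P_net = εσA(T⁴ − T₀⁴) = 0.797×5.670×10⁻⁸×0.0263×(918.4⁴ − 317.90⁴).
T⁴ − T₀⁴ = 7.11422×10¹¹ − 1.02132×10¹⁰ = 7.01209×10¹¹ K⁴, so P_net = 833 W.

Net loss ≈ 833 W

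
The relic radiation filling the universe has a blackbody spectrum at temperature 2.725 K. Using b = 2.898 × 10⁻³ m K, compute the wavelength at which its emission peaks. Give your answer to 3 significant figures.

Wien's displacement law: λ_max = b/T = (2.898×10⁻³ m·K)/(2.725 K) = 1.063×10⁻³ m.
That is 1.06 mm, in the microwave range.

λ_max ≈ 1.06 mm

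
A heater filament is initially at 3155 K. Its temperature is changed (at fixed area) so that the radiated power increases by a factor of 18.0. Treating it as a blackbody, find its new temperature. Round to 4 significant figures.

T₂ ≈ 6499 K

P ∝ T⁴, so T₂/T₁ = (P₂/P₁)^(1/4) = (18.0)^(1/4) = 2.05977.
T₂ = 3155 × 2.05977 = 6499 K.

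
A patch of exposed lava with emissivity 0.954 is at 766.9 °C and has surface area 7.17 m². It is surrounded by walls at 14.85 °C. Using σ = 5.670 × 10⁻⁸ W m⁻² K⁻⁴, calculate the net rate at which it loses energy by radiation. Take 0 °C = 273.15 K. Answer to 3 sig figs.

Net loss ≈ 4.51×10⁵ W

T = 766.9 °C + 273.15 = 1040.05 K.
Surroundings: T = 14.85 °C + 273.15 = 288.00 K.
Area A = 7.17 m².
Net radiated power P_net = εσA(T⁴ − T₀⁴) = 0.954×5.670×10⁻⁸×7.17×(1040.05⁴ − 288.00⁴).
T⁴ − T₀⁴ = 1.17008×10¹² − 6.87971×10⁹ = 1.16320×10¹² K⁴, so P_net = 4.51×10⁵ W.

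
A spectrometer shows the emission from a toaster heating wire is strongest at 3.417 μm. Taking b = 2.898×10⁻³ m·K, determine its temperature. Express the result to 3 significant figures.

T ≈ 848 K

Wien's law gives T = b/λ_max = (2.898×10⁻³ m·K)/(3.417×10⁻⁶ m) = 848 K.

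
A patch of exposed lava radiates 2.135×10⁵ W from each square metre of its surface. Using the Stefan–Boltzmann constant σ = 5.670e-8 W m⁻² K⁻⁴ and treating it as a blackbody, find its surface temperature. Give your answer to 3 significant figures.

I = σT⁴, so T = (I/σ)^(1/4) = (2.135×10⁵/(5.670×10⁻⁸))^(1/4) = 1.39×10³ K.

T ≈ 1.39×10³ K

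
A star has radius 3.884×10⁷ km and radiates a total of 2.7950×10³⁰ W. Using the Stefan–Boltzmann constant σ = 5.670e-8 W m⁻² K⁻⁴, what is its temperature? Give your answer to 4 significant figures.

Surface area A = 4πR² = 4π(3.884×10¹⁰ m)² = 1.89569×10²² m².
P = σAT⁴ ⇒ T = (P/(σA))^(1/4) = (2.7950×10³⁰/(5.670×10⁻⁸×1.89569×10²²))^(1/4) = 7141 K.

T ≈ 7141 K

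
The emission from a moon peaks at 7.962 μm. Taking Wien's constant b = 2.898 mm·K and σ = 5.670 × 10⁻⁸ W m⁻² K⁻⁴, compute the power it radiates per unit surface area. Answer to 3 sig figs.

I ≈ 995 W/m²

Wien's law: T = b/λ_max = 2.898×10⁻³/7.962×10⁻⁶ = 363.979 K.
Then I = σT⁴ = 5.670×10⁻⁸×(363.979)⁴ = 995 W/m².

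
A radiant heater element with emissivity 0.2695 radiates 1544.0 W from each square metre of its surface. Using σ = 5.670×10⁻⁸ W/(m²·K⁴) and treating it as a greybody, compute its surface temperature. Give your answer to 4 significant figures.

T ≈ 563.8 K

I = εσT⁴, so T = (I/εσ)^(1/4) = (1544.0/(0.2695×5.670×10⁻⁸))^(1/4) = 563.8 K.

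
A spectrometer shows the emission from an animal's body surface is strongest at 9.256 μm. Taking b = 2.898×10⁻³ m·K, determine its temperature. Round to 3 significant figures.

T ≈ 313 K

Wien's law gives T = b/λ_max = (2.898×10⁻³ m·K)/(9.256×10⁻⁶ m) = 313 K.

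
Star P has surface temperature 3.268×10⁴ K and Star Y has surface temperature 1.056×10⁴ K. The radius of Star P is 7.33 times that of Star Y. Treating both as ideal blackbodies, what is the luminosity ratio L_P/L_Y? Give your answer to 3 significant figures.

L ∝ R²T⁴, so L_P/L_Y = (R_P/R_Y)²(T_P/T_Y)⁴ = (7.33)² × (3.268×10⁴/1.056×10⁴)⁴ = 53.7289 × 91.7218 = 4.93×10³.

L_P/L_Y ≈ 4.93×10³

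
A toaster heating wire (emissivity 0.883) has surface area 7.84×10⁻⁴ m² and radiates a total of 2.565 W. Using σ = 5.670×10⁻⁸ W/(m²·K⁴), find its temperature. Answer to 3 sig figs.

T ≈ 506 K

Area A = 7.84×10⁻⁴ m².
P = εσAT⁴ ⇒ T = (P/(εσA))^(1/4) = (2.565/(0.883×5.670×10⁻⁸×7.84×10⁻⁴))^(1/4) = 506 K.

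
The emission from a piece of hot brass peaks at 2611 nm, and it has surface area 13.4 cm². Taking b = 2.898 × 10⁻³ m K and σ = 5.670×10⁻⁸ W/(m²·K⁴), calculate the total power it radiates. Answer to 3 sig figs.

P ≈ 115 W

Wien's law: T = b/λ_max = 2.898×10⁻³/2.611×10⁻⁶ = 1109.92 K.
Area A = 13.4 cm² = 1.34×10⁻³ m².
Then P = σAT⁴ = 5.670×10⁻⁸×1.34×10⁻³×(1109.92)⁴ = 115 W.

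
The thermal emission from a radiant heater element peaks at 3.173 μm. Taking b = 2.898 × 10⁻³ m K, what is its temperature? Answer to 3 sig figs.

Wien's law gives T = b/λ_max = (2.898×10⁻³ m·K)/(3.173×10⁻⁶ m) = 913 K.

T ≈ 913 K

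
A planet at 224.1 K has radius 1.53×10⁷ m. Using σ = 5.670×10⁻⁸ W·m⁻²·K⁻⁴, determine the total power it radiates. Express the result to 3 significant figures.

P ≈ 4.21×10¹⁷ W

Surface area A = 4πR² = 4π(1.53×10⁷ m)² = 2.94166×10¹⁵ m².
P = σAT⁴ = 5.670×10⁻⁸ × 2.94166×10¹⁵ × (224.1)⁴ = 4.21×10¹⁷ W.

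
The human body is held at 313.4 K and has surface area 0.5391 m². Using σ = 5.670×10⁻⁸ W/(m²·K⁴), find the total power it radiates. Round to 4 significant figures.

Area A = 0.5391 m².
P = σAT⁴ = 5.670×10⁻⁸ × 0.5391 × (313.4)⁴ = 294.9 W.

P ≈ 294.9 W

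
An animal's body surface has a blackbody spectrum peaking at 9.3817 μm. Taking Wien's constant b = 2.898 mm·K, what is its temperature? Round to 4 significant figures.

Wien's law gives T = b/λ_max = (2.898×10⁻³ m·K)/(9.3817×10⁻⁶ m) = 308.9 K.

T ≈ 308.9 K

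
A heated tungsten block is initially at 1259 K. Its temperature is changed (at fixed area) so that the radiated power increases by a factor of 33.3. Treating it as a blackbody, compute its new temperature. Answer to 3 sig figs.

T₂ ≈ 3.02×10³ K

P ∝ T⁴, so T₂/T₁ = (P₂/P₁)^(1/4) = (33.3)^(1/4) = 2.40221.
T₂ = 1259 × 2.40221 = 3.02×10³ K.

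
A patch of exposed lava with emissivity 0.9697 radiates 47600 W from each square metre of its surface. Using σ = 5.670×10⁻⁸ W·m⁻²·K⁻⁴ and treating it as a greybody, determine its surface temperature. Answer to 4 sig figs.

T ≈ 964.6 K

I = εσT⁴, so T = (I/εσ)^(1/4) = (47600/(0.9697×5.670×10⁻⁸))^(1/4) = 964.6 K.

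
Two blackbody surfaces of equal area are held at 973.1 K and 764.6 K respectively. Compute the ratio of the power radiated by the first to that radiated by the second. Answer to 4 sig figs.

P₁/P₂ ≈ 2.624

With equal areas, P₁/P₂ = (T₁/T₂)⁴ = (973.1/764.6)⁴ = 2.624.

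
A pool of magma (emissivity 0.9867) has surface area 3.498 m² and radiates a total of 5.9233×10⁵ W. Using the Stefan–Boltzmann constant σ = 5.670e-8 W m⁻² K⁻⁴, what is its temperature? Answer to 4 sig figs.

T ≈ 1319 K

Area A = 3.498 m².
P = εσAT⁴ ⇒ T = (P/(εσA))^(1/4) = (5.9233×10⁵/(0.9867×5.670×10⁻⁸×3.498))^(1/4) = 1319 K.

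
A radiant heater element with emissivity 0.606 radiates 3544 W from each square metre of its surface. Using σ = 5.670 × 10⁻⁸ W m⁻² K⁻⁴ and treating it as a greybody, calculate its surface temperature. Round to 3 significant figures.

I = εσT⁴, so T = (I/εσ)^(1/4) = (3544/(0.606×5.670×10⁻⁸))^(1/4) = 567 K.

T ≈ 567 K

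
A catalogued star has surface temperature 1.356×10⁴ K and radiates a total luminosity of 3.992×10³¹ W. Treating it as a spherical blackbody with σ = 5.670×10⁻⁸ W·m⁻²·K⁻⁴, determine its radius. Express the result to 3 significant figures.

L = 4πR²σT⁴ ⇒ R = √(L/(4πσT⁴)).
σT⁴ = 1.91700×10⁹ W/m², so R = √(3.992×10³¹/(4π×1.91700×10⁹)) = 4.07×10¹⁰ m.

R ≈ 4.07×10¹⁰ m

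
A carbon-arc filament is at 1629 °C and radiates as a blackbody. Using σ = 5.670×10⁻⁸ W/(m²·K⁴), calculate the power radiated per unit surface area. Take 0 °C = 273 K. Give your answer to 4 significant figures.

I ≈ 7.420×10⁵ W/m²

T = 1629 °C + 273 = 1902 K.
Stefan–Boltzmann: I = σT⁴ = 5.670×10⁻⁸ × (1902)⁴ = 7.420×10⁵ W/m².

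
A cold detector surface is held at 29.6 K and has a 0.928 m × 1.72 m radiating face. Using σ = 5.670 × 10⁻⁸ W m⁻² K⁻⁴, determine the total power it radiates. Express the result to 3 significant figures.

Area A = 0.928 × 1.72 = 1.59616 m².
P = σAT⁴ = 5.670×10⁻⁸ × 1.59616 × (29.6)⁴ = 0.0695 W.

P ≈ 0.0695 W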